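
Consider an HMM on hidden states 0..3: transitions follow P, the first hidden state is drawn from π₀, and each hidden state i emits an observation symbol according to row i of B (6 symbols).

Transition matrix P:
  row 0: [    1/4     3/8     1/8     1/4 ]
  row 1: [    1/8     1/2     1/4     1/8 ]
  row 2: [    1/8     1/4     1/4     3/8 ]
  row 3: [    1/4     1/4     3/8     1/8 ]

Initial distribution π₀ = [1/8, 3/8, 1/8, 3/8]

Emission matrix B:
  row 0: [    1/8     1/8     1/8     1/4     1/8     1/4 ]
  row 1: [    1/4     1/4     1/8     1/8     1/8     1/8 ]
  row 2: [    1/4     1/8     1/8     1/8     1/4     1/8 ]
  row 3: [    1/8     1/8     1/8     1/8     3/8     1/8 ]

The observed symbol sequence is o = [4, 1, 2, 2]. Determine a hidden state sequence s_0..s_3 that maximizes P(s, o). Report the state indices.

t=0: δ = [1.562e-02, 4.688e-02, 3.125e-02, 1.406e-01]  (obs o_0=4)
t=1: δ = [4.395e-03, 8.789e-03, 6.592e-03, 2.197e-03]  ψ = [3, 3, 3, 3]  (obs o_1=1)
t=2: δ = [1.373e-04, 5.493e-04, 2.747e-04, 3.090e-04]  ψ = [0, 1, 1, 2]  (obs o_2=2)
t=3: δ = [9.656e-06, 3.433e-05, 1.717e-05, 1.287e-05]  ψ = [3, 1, 1, 2]  (obs o_3=2)
backtrack: best end state = 1; path = [3, 1, 1, 1]

path = [3, 1, 1, 1]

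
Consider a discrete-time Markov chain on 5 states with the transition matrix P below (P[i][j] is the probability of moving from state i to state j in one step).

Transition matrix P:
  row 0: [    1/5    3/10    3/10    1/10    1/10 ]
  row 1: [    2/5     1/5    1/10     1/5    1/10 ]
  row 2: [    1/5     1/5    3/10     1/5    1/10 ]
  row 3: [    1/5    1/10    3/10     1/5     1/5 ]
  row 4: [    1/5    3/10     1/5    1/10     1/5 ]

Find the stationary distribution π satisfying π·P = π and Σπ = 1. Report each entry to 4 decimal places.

Balance equations π_j = Σ_i π_i·P[i][j]:
  π_0 = 1/5·π_0 + 2/5·π_1 + 1/5·π_2 + 1/5·π_3 + 1/5·π_4
  π_1 = 3/10·π_0 + 1/5·π_1 + 1/5·π_2 + 1/10·π_3 + 3/10·π_4
  π_2 = 3/10·π_0 + 1/10·π_1 + 3/10·π_2 + 3/10·π_3 + 1/5·π_4
  π_3 = 1/10·π_0 + 1/5·π_1 + 1/5·π_2 + 1/5·π_3 + 1/10·π_4
  normalize: π_0 + π_1 + π_2 + π_3 + π_4 = 1
Solving the linear system gives exactly π = [1087/4451, 984/4451, 1081/4451, 724/4451, 575/4451].

π = [0.2442, 0.2211, 0.2429, 0.1627, 0.1292]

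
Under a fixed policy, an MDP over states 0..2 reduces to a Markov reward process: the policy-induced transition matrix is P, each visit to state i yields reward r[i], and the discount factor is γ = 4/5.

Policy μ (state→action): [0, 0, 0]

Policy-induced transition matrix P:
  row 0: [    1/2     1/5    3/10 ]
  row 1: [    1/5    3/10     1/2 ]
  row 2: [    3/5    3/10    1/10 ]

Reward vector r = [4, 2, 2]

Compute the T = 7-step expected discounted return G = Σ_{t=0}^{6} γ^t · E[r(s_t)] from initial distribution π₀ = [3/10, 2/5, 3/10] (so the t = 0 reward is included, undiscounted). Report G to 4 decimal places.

G = 11.1034

t=0: π = [0.3000, 0.4000, 0.3000], E[r] = 2.6000, γ^t·E[r] = 2.600000, running G = 2.600000
t=1: π = [0.4100, 0.2700, 0.3200], E[r] = 2.8200, γ^t·E[r] = 2.256000, running G = 4.856000
t=2: π = [0.4510, 0.2590, 0.2900], E[r] = 2.9020, γ^t·E[r] = 1.857280, running G = 6.713280
t=3: π = [0.4513, 0.2549, 0.2938], E[r] = 2.9026, γ^t·E[r] = 1.486131, running G = 8.199411
t=4: π = [0.4529, 0.2549, 0.2922], E[r] = 2.9058, γ^t·E[r] = 1.190224, running G = 9.389635
t=5: π = [0.4528, 0.2547, 0.2925], E[r] = 2.9055, γ^t·E[r] = 0.952081, running G = 10.341717
t=6: π = [0.4528, 0.2547, 0.2924], E[r] = 2.9057, γ^t·E[r] = 0.761707, running G = 11.103423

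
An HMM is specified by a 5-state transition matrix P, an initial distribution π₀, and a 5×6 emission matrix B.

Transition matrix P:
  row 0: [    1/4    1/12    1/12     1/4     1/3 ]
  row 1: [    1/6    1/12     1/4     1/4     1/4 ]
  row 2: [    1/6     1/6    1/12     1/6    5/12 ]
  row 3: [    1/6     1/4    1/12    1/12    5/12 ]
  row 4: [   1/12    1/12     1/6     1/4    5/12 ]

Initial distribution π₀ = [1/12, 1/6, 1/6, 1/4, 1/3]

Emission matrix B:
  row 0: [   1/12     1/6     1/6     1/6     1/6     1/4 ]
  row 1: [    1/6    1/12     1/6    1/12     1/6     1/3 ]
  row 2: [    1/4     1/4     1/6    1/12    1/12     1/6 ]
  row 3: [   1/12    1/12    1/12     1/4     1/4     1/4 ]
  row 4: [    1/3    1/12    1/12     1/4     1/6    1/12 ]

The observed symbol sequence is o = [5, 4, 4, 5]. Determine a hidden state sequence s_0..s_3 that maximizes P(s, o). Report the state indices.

path = [3, 4, 3, 1]

t=0: δ = [2.083e-02, 5.556e-02, 2.778e-02, 6.250e-02, 2.778e-02]  (obs o_0=5)
t=1: δ = [1.736e-03, 2.604e-03, 1.157e-03, 3.472e-03, 4.340e-03]  ψ = [3, 3, 1, 1, 3]  (obs o_1=4)
t=2: δ = [9.645e-05, 1.447e-04, 6.028e-05, 2.713e-04, 3.014e-04]  ψ = [3, 3, 4, 4, 4]  (obs o_2=4)
t=3: δ = [1.130e-05, 2.261e-05, 8.372e-06, 1.884e-05, 1.047e-05]  ψ = [3, 3, 4, 4, 4]  (obs o_3=5)
backtrack: best end state = 1; path = [3, 4, 3, 1]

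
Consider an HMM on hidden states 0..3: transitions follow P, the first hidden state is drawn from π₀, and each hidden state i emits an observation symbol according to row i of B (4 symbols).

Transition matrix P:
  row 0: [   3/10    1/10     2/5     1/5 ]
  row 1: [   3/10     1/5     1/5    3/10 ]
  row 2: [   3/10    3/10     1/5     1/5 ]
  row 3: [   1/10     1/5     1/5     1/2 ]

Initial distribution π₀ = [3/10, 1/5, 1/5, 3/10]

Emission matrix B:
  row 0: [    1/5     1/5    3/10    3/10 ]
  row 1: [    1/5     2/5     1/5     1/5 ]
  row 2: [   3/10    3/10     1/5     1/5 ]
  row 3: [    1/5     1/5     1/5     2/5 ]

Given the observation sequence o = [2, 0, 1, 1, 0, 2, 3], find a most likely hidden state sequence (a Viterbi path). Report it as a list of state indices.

path = [0, 2, 1, 3, 3, 3, 3]

t=0: δ = [9.000e-02, 4.000e-02, 4.000e-02, 6.000e-02]  (obs o_0=2)
t=1: δ = [5.400e-03, 2.400e-03, 1.080e-02, 6.000e-03]  ψ = [0, 2, 0, 3]  (obs o_1=0)
t=2: δ = [6.480e-04, 1.296e-03, 6.480e-04, 6.000e-04]  ψ = [2, 2, 0, 3]  (obs o_2=1)
t=3: δ = [7.776e-05, 1.037e-04, 7.776e-05, 7.776e-05]  ψ = [1, 1, 0, 1]  (obs o_3=1)
t=4: δ = [6.221e-06, 4.666e-06, 9.331e-06, 7.776e-06]  ψ = [1, 2, 0, 3]  (obs o_4=0)
t=5: δ = [8.398e-07, 5.599e-07, 4.977e-07, 7.776e-07]  ψ = [2, 2, 0, 3]  (obs o_5=2)
t=6: δ = [7.558e-08, 3.110e-08, 6.718e-08, 1.555e-07]  ψ = [0, 3, 0, 3]  (obs o_6=3)
backtrack: best end state = 3; path = [0, 2, 1, 3, 3, 3, 3]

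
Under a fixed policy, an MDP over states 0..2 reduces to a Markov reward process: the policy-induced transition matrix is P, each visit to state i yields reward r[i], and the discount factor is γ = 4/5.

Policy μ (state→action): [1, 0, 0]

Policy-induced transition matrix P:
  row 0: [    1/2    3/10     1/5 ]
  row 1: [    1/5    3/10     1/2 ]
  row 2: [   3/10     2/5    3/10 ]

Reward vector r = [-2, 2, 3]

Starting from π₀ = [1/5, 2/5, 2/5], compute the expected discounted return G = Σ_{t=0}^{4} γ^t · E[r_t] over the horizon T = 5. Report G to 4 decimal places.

t=0: π = [0.2000, 0.4000, 0.4000], E[r] = 1.6000, γ^t·E[r] = 1.600000, running G = 1.600000
t=1: π = [0.3000, 0.3400, 0.3600], E[r] = 1.1600, γ^t·E[r] = 0.928000, running G = 2.528000
t=2: π = [0.3260, 0.3360, 0.3380], E[r] = 1.0340, γ^t·E[r] = 0.661760, running G = 3.189760
t=3: π = [0.3316, 0.3338, 0.3346], E[r] = 1.0082, γ^t·E[r] = 0.516198, running G = 3.705958
t=4: π = [0.3329, 0.3335, 0.3336], E[r] = 1.0018, γ^t·E[r] = 0.410354, running G = 4.116312

G = 4.1163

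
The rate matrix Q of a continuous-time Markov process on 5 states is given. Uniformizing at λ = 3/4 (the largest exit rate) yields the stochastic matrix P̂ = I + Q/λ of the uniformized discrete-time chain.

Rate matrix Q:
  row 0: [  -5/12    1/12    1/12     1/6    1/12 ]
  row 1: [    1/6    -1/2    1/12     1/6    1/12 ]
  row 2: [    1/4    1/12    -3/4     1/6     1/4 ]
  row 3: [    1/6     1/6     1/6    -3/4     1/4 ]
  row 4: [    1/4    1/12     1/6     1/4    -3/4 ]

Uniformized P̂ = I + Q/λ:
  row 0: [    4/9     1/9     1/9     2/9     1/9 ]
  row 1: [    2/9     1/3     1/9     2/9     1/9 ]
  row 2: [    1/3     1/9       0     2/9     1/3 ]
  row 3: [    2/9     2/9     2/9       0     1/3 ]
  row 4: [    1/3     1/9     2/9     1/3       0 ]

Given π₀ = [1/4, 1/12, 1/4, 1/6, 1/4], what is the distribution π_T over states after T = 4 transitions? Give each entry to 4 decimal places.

t=0: π = [0.2500, 0.0833, 0.2500, 0.1667, 0.2500]
t=1: π = [0.3333, 0.1481, 0.1296, 0.2130, 0.1759]
t=2: π = [0.3302, 0.1677, 0.1399, 0.1944, 0.1677]
t=3: π = [0.3298, 0.1700, 0.1358, 0.1976, 0.1668]
t=4: π = [0.3291, 0.1708, 0.1365, 0.1968, 0.1667]

π = [0.3291, 0.1708, 0.1365, 0.1968, 0.1667]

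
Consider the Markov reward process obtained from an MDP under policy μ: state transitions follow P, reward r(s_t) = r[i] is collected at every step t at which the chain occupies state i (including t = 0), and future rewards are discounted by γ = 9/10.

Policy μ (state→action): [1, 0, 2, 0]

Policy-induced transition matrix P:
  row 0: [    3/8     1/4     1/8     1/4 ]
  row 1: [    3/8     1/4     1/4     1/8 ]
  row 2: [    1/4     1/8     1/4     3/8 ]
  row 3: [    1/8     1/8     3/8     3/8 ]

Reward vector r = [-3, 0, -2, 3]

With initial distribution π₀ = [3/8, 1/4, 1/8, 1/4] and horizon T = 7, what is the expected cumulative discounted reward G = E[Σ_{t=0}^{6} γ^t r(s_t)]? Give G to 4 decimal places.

G = -2.5939

t=0: π = [0.3750, 0.2500, 0.1250, 0.2500], E[r] = -0.6250, γ^t·E[r] = -0.625000, running G = -0.625000
t=1: π = [0.2969, 0.2031, 0.2344, 0.2656], E[r] = -0.5625, γ^t·E[r] = -0.506250, running G = -1.131250
t=2: π = [0.2793, 0.1875, 0.2461, 0.2871], E[r] = -0.4688, γ^t·E[r] = -0.379688, running G = -1.510938
t=3: π = [0.2725, 0.1833, 0.2510, 0.2932], E[r] = -0.4397, γ^t·E[r] = -0.320539, running G = -1.831477
t=4: π = [0.2703, 0.1820, 0.2526, 0.2951], E[r] = -0.4308, γ^t·E[r] = -0.282679, running G = -2.114156
t=5: π = [0.2696, 0.1815, 0.2531, 0.2957], E[r] = -0.4280, γ^t·E[r] = -0.252728, running G = -2.366884
t=6: π = [0.2694, 0.1814, 0.2533, 0.2959], E[r] = -0.4271, γ^t·E[r] = -0.226973, running G = -2.593857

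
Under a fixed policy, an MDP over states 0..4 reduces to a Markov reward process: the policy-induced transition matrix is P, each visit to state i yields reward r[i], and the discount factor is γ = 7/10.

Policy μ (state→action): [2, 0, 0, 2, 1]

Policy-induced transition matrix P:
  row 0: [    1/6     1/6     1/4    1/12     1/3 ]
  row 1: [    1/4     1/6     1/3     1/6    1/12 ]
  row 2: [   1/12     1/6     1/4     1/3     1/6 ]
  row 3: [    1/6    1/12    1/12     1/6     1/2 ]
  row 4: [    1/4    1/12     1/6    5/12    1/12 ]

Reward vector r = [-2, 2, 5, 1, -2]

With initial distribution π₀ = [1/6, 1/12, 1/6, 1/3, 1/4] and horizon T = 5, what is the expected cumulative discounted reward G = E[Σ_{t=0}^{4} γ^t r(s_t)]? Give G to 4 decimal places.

G = 1.4953

t=0: π = [0.1667, 0.0833, 0.1667, 0.3333, 0.2500], E[r] = 0.5000, γ^t·E[r] = 0.500000, running G = 0.500000
t=1: π = [0.1806, 0.1181, 0.1806, 0.2431, 0.2778], E[r] = 0.4653, γ^t·E[r] = 0.325694, running G = 0.825694
t=2: π = [0.1846, 0.1233, 0.1962, 0.2512, 0.2448], E[r] = 0.6198, γ^t·E[r] = 0.303698, running G = 1.129392
t=3: π = [0.1810, 0.1253, 0.1980, 0.2452, 0.2505], E[r] = 0.6230, γ^t·E[r] = 0.213680, running G = 1.343073
t=4: π = [0.1815, 0.1254, 0.1987, 0.2472, 0.2472], E[r] = 0.6340, γ^t·E[r] = 0.152230, running G = 1.495302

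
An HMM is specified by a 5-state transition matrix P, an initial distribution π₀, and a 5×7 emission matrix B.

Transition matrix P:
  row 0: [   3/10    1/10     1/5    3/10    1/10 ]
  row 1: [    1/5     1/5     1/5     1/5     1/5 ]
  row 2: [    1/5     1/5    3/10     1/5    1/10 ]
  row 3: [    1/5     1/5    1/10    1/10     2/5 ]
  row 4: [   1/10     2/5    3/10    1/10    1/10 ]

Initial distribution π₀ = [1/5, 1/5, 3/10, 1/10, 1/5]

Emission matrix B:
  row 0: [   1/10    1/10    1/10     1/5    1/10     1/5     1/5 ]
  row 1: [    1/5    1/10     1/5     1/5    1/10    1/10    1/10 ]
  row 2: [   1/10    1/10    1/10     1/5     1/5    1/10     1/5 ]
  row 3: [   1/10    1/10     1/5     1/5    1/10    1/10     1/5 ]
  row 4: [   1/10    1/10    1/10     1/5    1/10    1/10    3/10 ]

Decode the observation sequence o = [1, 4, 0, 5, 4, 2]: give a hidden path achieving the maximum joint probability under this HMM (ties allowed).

t=0: δ = [2.000e-02, 2.000e-02, 3.000e-02, 1.000e-02, 2.000e-02]  (obs o_0=1)
t=1: δ = [6.000e-04, 8.000e-04, 1.800e-03, 6.000e-04, 4.000e-04]  ψ = [0, 4, 2, 0, 1]  (obs o_1=4)
t=2: δ = [3.600e-05, 7.200e-05, 5.400e-05, 3.600e-05, 2.400e-05]  ψ = [2, 2, 2, 2, 3]  (obs o_2=0)
t=3: δ = [2.880e-06, 1.440e-06, 1.620e-06, 1.440e-06, 1.440e-06]  ψ = [1, 1, 2, 1, 1]  (obs o_3=5)
t=4: δ = [8.640e-08, 5.760e-08, 1.152e-07, 8.640e-08, 5.760e-08]  ψ = [0, 4, 0, 0, 3]  (obs o_4=4)
t=5: δ = [2.592e-09, 4.608e-09, 3.456e-09, 5.184e-09, 3.456e-09]  ψ = [0, 2, 2, 0, 3]  (obs o_5=2)
backtrack: best end state = 3; path = [2, 2, 1, 0, 0, 3]

path = [2, 2, 1, 0, 0, 3]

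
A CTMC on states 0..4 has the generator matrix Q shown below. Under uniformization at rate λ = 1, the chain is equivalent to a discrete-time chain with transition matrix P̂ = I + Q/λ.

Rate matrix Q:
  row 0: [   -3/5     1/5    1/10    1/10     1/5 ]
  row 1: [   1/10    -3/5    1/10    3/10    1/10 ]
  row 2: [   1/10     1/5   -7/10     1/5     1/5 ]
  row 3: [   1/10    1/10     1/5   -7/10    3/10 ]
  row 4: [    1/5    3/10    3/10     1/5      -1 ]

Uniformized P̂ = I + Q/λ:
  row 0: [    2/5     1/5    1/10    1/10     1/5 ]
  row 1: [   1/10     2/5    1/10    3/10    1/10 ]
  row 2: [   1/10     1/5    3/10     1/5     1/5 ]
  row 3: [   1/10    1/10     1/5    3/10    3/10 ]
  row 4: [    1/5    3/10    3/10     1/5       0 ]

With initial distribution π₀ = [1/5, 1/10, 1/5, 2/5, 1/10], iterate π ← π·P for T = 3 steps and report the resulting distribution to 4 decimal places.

π = [0.1678, 0.2409, 0.1959, 0.2289, 0.1665]

t=0: π = [0.2000, 0.1000, 0.2000, 0.4000, 0.1000]
t=1: π = [0.1700, 0.1900, 0.2000, 0.2300, 0.2100]
t=2: π = [0.1720, 0.2360, 0.2050, 0.2250, 0.1620]
t=3: π = [0.1678, 0.2409, 0.1959, 0.2289, 0.1665]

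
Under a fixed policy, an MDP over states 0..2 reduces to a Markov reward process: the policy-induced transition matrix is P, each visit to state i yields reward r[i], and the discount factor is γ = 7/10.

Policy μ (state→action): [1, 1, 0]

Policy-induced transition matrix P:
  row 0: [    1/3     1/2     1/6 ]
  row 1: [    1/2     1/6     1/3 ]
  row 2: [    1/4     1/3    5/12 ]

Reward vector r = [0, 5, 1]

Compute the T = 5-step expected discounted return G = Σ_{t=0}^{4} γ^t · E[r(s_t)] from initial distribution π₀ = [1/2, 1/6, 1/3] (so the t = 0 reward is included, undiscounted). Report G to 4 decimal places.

G = 4.8271

t=0: π = [0.5000, 0.1667, 0.3333], E[r] = 1.1667, γ^t·E[r] = 1.166667, running G = 1.166667
t=1: π = [0.3333, 0.3889, 0.2778], E[r] = 2.2222, γ^t·E[r] = 1.555556, running G = 2.722222
t=2: π = [0.3750, 0.3241, 0.3009], E[r] = 1.9213, γ^t·E[r] = 0.941435, running G = 3.663657
t=3: π = [0.3623, 0.3418, 0.2959], E[r] = 2.0050, γ^t·E[r] = 0.687720, running G = 4.351378
t=4: π = [0.3656, 0.3367, 0.2976], E[r] = 1.9813, γ^t·E[r] = 0.475715, running G = 4.827093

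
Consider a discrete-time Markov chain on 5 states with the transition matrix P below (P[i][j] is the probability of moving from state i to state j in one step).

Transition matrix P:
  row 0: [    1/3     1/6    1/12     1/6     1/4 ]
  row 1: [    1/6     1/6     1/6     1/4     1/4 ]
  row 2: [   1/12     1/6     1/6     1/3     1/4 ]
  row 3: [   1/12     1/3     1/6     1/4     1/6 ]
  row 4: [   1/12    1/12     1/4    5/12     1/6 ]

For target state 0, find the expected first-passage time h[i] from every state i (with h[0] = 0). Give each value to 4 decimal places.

h = [0.0000, 9.1716, 9.9936, 9.8630, 10.0467]

First-step conditioning: h[0] = 0; for i ≠ 0, h[i] = 1 + Σ_k P[i][k]·h[k].
  h[1] = 1 + 1/6·h[1] + 1/6·h[2] + 1/4·h[3] + 1/4·h[4]
  h[2] = 1 + 1/6·h[1] + 1/6·h[2] + 1/3·h[3] + 1/4·h[4]
  h[3] = 1 + 1/3·h[1] + 1/6·h[2] + 1/4·h[3] + 1/6·h[4]
  h[4] = 1 + 1/12·h[1] + 1/4·h[2] + 5/12·h[3] + 1/6·h[4]
Solving the 4×4 linear system over states ≠ 0 gives exactly h = [0, 11382/1241, 12402/1241, 720/73, 12468/1241] (h[0] = 0 is the target).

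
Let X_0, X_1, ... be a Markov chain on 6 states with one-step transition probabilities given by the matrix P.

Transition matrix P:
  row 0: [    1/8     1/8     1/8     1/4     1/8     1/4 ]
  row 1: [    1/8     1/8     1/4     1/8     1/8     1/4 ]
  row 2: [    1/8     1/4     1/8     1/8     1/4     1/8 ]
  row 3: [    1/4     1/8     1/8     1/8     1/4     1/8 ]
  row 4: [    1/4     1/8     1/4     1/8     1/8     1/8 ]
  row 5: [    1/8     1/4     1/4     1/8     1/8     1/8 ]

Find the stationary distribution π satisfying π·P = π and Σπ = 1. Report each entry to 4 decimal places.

Balance equations π_j = Σ_i π_i·P[i][j]:
  π_0 = 1/8·π_0 + 1/8·π_1 + 1/8·π_2 + 1/4·π_3 + 1/4·π_4 + 1/8·π_5
  π_1 = 1/8·π_0 + 1/8·π_1 + 1/4·π_2 + 1/8·π_3 + 1/8·π_4 + 1/4·π_5
  π_2 = 1/8·π_0 + 1/4·π_1 + 1/8·π_2 + 1/8·π_3 + 1/4·π_4 + 1/4·π_5
  π_3 = 1/4·π_0 + 1/8·π_1 + 1/8·π_2 + 1/8·π_3 + 1/8·π_4 + 1/8·π_5
  π_4 = 1/8·π_0 + 1/8·π_1 + 1/4·π_2 + 1/4·π_3 + 1/8·π_4 + 1/8·π_5
  normalize: π_0 + π_1 + π_2 + π_3 + π_4 + π_5 = 1
Solving the linear system gives exactly π = [31/189, 32/189, 71/378, 55/378, 1/6, 1/6].

π = [0.1640, 0.1693, 0.1878, 0.1455, 0.1667, 0.1667]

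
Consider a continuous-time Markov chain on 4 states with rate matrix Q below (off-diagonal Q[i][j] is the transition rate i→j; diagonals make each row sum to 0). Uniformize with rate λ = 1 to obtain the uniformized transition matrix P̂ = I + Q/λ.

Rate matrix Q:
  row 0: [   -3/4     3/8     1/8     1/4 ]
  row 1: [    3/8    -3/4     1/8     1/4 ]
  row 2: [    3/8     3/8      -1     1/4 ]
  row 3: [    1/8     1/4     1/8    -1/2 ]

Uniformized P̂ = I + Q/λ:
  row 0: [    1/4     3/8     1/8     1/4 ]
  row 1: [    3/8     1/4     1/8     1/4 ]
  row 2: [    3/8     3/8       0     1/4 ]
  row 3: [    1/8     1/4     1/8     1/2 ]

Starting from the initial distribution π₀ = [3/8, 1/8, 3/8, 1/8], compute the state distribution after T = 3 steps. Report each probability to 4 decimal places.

π = [0.2615, 0.2979, 0.1106, 0.3301]

t=0: π = [0.3750, 0.1250, 0.3750, 0.1250]
t=1: π = [0.2969, 0.3438, 0.0781, 0.2813]
t=2: π = [0.2676, 0.2969, 0.1152, 0.3203]
t=3: π = [0.2615, 0.2979, 0.1106, 0.3301]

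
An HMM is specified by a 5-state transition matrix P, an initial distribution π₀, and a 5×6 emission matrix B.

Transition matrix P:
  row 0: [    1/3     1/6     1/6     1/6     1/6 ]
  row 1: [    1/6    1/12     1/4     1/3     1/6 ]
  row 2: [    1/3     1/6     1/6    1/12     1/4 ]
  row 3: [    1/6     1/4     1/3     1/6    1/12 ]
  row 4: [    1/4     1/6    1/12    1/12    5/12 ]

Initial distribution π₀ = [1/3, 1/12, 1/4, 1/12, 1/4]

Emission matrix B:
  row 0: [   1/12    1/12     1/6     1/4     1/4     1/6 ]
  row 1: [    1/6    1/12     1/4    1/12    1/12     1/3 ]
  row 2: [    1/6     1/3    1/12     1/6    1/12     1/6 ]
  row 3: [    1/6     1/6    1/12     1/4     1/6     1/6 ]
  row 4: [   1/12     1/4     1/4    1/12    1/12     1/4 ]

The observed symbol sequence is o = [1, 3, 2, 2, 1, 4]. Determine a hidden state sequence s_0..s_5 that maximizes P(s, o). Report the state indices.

path = [2, 0, 4, 4, 4, 0]

t=0: δ = [2.778e-02, 6.944e-03, 8.333e-02, 1.389e-02, 6.250e-02]  (obs o_0=1)
t=1: δ = [6.944e-03, 1.157e-03, 2.315e-03, 1.736e-03, 2.170e-03]  ψ = [2, 2, 2, 2, 4]  (obs o_1=3)
t=2: δ = [3.858e-04, 2.894e-04, 9.645e-05, 9.645e-05, 2.894e-04]  ψ = [0, 0, 0, 0, 0]  (obs o_2=2)
t=3: δ = [2.143e-05, 1.608e-05, 6.028e-06, 8.038e-06, 3.014e-05]  ψ = [0, 0, 1, 1, 4]  (obs o_3=2)
t=4: δ = [6.279e-07, 4.186e-07, 1.340e-06, 8.931e-07, 3.140e-06]  ψ = [4, 4, 1, 1, 4]  (obs o_4=1)
t=5: δ = [1.962e-07, 4.361e-08, 2.481e-08, 4.361e-08, 1.090e-07]  ψ = [4, 4, 3, 4, 4]  (obs o_5=4)
backtrack: best end state = 0; path = [2, 0, 4, 4, 4, 0]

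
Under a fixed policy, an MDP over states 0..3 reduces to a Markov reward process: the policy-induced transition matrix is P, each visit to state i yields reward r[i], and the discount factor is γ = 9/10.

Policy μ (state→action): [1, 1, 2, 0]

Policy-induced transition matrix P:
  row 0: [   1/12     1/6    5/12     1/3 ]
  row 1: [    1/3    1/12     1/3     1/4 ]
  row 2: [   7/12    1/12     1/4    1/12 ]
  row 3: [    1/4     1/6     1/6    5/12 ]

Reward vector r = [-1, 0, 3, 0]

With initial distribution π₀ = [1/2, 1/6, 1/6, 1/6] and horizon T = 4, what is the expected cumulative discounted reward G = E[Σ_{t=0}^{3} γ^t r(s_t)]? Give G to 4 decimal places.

G = 1.5166

t=0: π = [0.5000, 0.1667, 0.1667, 0.1667], E[r] = 0.0000, γ^t·E[r] = 0.000000, running G = 0.000000
t=1: π = [0.2361, 0.1389, 0.3333, 0.2917], E[r] = 0.7639, γ^t·E[r] = 0.687500, running G = 0.687500
t=2: π = [0.3333, 0.1273, 0.2766, 0.2627], E[r] = 0.4965, γ^t·E[r] = 0.402188, running G = 1.089688
t=3: π = [0.2973, 0.1330, 0.2943, 0.2755], E[r] = 0.5856, γ^t·E[r] = 0.426867, running G = 1.516555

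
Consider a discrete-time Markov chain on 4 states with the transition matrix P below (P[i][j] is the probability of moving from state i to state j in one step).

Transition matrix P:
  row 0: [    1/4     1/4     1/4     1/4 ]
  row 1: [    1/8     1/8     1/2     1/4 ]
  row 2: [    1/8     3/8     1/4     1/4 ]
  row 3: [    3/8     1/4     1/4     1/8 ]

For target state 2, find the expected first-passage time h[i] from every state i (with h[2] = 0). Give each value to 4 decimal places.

h = [3.2727, 2.5455, 0.0000, 3.2727]

First-step conditioning: h[2] = 0; for i ≠ 2, h[i] = 1 + Σ_k P[i][k]·h[k].
  h[0] = 1 + 1/4·h[0] + 1/4·h[1] + 1/4·h[3]
  h[1] = 1 + 1/8·h[0] + 1/8·h[1] + 1/4·h[3]
  h[3] = 1 + 3/8·h[0] + 1/4·h[1] + 1/8·h[3]
Solving the 3×3 linear system over states ≠ 2 gives exactly h = [36/11, 28/11, 0, 36/11] (h[2] = 0 is the target).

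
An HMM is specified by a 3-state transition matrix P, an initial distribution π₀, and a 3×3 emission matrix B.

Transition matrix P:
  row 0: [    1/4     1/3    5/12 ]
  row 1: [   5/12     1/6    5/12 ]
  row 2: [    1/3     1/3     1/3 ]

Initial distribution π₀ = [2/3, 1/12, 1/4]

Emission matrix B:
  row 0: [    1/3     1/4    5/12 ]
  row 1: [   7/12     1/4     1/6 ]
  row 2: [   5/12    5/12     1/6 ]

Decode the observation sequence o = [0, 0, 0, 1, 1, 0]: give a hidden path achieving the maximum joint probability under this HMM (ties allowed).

path = [0, 2, 1, 2, 2, 1]

t=0: δ = [2.222e-01, 4.861e-02, 1.042e-01]  (obs o_0=0)
t=1: δ = [1.852e-02, 4.321e-02, 3.858e-02]  ψ = [0, 0, 0]  (obs o_1=0)
t=2: δ = [6.001e-03, 7.502e-03, 7.502e-03]  ψ = [1, 2, 1]  (obs o_2=0)
t=3: δ = [7.814e-04, 6.251e-04, 1.302e-03]  ψ = [1, 2, 1]  (obs o_3=1)
t=4: δ = [1.085e-04, 1.085e-04, 1.809e-04]  ψ = [2, 2, 2]  (obs o_4=1)
t=5: δ = [2.010e-05, 3.517e-05, 2.512e-05]  ψ = [2, 2, 2]  (obs o_5=0)
backtrack: best end state = 1; path = [0, 2, 1, 2, 2, 1]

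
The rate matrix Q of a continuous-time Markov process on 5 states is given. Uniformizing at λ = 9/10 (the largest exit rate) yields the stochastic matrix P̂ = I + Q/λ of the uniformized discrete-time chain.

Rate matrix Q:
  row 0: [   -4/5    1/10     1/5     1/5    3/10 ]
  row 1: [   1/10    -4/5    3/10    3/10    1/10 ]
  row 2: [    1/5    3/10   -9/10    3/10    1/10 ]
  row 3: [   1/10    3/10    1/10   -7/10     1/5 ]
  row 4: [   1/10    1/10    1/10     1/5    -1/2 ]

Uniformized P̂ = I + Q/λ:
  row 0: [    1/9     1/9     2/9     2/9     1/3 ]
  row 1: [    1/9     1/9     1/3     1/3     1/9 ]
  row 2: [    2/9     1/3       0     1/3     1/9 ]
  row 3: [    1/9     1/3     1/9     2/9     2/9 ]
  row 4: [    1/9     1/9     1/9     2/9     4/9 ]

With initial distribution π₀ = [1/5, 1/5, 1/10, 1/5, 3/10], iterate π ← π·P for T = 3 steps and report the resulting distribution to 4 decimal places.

π = [0.1273, 0.2014, 0.1549, 0.2612, 0.2553]

t=0: π = [0.2000, 0.2000, 0.1000, 0.2000, 0.3000]
t=1: π = [0.1222, 0.1778, 0.1667, 0.2556, 0.2778]
t=2: π = [0.1296, 0.2049, 0.1457, 0.2605, 0.2593]
t=3: π = [0.1273, 0.2014, 0.1549, 0.2612, 0.2553]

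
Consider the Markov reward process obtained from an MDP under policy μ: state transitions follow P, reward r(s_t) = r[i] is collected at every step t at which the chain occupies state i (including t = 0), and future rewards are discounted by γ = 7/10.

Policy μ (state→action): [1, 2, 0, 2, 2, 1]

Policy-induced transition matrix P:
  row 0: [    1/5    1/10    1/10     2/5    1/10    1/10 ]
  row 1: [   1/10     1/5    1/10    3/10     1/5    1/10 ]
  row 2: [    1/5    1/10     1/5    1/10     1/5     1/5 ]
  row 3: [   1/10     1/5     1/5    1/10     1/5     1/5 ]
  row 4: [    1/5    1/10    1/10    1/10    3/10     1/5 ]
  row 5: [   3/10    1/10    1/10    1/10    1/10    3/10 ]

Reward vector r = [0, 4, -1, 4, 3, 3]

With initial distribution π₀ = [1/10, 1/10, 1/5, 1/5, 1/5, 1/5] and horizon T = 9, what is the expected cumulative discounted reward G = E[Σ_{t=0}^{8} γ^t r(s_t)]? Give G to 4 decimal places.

G = 7.0384

t=0: π = [0.1000, 0.1000, 0.2000, 0.2000, 0.2000, 0.2000], E[r] = 2.2000, γ^t·E[r] = 2.200000, running G = 2.200000
t=1: π = [0.1900, 0.1300, 0.1400, 0.1500, 0.1900, 0.2000], E[r] = 2.1500, γ^t·E[r] = 1.505000, running G = 3.705000
t=2: π = [0.1920, 0.1280, 0.1290, 0.1830, 0.1800, 0.1880], E[r] = 2.2190, γ^t·E[r] = 1.087310, running G = 4.792310
t=3: π = [0.1877, 0.1311, 0.1312, 0.1832, 0.1800, 0.1868], E[r] = 2.2264, γ^t·E[r] = 0.763655, running G = 5.555965
t=4: π = [0.1873, 0.1314, 0.1314, 0.1825, 0.1806, 0.1868], E[r] = 2.2265, γ^t·E[r] = 0.534571, running G = 6.090536
t=5: π = [0.1873, 0.1314, 0.1314, 0.1825, 0.1807, 0.1868], E[r] = 2.2264, γ^t·E[r] = 0.374194, running G = 6.464730
t=6: π = [0.1873, 0.1314, 0.1314, 0.1825, 0.1807, 0.1868], E[r] = 2.2264, γ^t·E[r] = 0.261936, running G = 6.726666
t=7: π = [0.1873, 0.1314, 0.1314, 0.1825, 0.1807, 0.1868], E[r] = 2.2264, γ^t·E[r] = 0.183355, running G = 6.910021
t=8: π = [0.1873, 0.1314, 0.1314, 0.1825, 0.1807, 0.1868], E[r] = 2.2264, γ^t·E[r] = 0.128349, running G = 7.038370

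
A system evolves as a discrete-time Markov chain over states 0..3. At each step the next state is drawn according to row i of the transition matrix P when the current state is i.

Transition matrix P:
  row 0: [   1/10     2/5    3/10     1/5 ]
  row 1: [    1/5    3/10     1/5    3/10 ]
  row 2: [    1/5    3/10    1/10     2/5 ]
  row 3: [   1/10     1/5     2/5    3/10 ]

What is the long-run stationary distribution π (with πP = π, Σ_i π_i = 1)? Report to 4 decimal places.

Balance equations π_j = Σ_i π_i·P[i][j]:
  π_0 = 1/10·π_0 + 1/5·π_1 + 1/5·π_2 + 1/10·π_3
  π_1 = 2/5·π_0 + 3/10·π_1 + 3/10·π_2 + 1/5·π_3
  π_2 = 3/10·π_0 + 1/5·π_1 + 1/10·π_2 + 2/5·π_3
  normalize: π_0 + π_1 + π_2 + π_3 = 1
Solving the linear system gives exactly π = [181/1178, 335/1178, 297/1178, 365/1178].

π = [0.1537, 0.2844, 0.2521, 0.3098]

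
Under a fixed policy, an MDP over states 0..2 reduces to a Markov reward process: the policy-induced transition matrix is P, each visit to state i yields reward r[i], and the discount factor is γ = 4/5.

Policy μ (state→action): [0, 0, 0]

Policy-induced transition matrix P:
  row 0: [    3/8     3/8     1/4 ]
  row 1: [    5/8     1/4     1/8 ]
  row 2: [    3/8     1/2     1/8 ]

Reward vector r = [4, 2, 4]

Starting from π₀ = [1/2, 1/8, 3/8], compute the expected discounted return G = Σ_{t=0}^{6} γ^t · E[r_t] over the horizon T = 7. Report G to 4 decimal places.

t=0: π = [0.5000, 0.1250, 0.3750], E[r] = 3.7500, γ^t·E[r] = 3.750000, running G = 3.750000
t=1: π = [0.4063, 0.4063, 0.1875], E[r] = 3.1875, γ^t·E[r] = 2.550000, running G = 6.300000
t=2: π = [0.4766, 0.3477, 0.1758], E[r] = 3.3047, γ^t·E[r] = 2.115000, running G = 8.415000
t=3: π = [0.4619, 0.3535, 0.1846], E[r] = 3.2930, γ^t·E[r] = 1.686000, running G = 10.101000
t=4: π = [0.4634, 0.3539, 0.1827], E[r] = 3.2922, γ^t·E[r] = 1.348500, running G = 11.449500
t=5: π = [0.4635, 0.3536, 0.1829], E[r] = 3.2928, γ^t·E[r] = 1.078980, running G = 12.528480
t=6: π = [0.4634, 0.3537, 0.1829], E[r] = 3.2927, γ^t·E[r] = 0.863154, running G = 13.391634

G = 13.3916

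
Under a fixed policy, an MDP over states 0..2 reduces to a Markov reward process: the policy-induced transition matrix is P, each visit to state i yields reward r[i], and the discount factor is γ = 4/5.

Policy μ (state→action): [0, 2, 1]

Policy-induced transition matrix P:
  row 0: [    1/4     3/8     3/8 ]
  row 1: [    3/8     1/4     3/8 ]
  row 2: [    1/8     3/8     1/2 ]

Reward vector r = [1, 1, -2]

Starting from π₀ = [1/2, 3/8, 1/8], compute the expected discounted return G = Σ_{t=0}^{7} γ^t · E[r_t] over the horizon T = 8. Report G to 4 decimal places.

G = -0.1770

t=0: π = [0.5000, 0.3750, 0.1250], E[r] = 0.6250, γ^t·E[r] = 0.625000, running G = 0.625000
t=1: π = [0.2813, 0.3281, 0.3906], E[r] = -0.1719, γ^t·E[r] = -0.137500, running G = 0.487500
t=2: π = [0.2422, 0.3340, 0.4238], E[r] = -0.2715, γ^t·E[r] = -0.173750, running G = 0.313750
t=3: π = [0.2388, 0.3333, 0.4280], E[r] = -0.2839, γ^t·E[r] = -0.145375, running G = 0.168375
t=4: π = [0.2382, 0.3333, 0.4285], E[r] = -0.2855, γ^t·E[r] = -0.116938, running G = 0.051438
t=5: π = [0.2381, 0.3333, 0.4286], E[r] = -0.2857, γ^t·E[r] = -0.093614, running G = -0.042176
t=6: π = [0.2381, 0.3333, 0.4286], E[r] = -0.2857, γ^t·E[r] = -0.074897, running G = -0.117074
t=7: π = [0.2381, 0.3333, 0.4286], E[r] = -0.2857, γ^t·E[r] = -0.059919, running G = -0.176992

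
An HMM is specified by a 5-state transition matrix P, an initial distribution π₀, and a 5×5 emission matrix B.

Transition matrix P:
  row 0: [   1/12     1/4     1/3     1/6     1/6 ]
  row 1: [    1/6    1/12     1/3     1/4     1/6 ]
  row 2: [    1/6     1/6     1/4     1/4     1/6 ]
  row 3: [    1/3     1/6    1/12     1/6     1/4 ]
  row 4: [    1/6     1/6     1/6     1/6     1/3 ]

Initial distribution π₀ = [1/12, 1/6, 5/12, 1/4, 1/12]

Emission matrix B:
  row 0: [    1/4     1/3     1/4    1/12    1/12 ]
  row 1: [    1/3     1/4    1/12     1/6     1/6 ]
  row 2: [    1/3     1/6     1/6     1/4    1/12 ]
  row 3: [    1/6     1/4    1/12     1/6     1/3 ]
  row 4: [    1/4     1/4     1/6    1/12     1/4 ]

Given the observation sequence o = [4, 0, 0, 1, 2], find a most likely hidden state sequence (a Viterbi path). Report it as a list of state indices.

t=0: δ = [6.944e-03, 2.778e-02, 3.472e-02, 8.333e-02, 2.083e-02]  (obs o_0=4)
t=1: δ = [6.944e-03, 4.630e-03, 3.086e-03, 2.315e-03, 5.208e-03]  ψ = [3, 3, 1, 3, 3]  (obs o_1=0)
t=2: δ = [2.170e-04, 5.787e-04, 7.716e-04, 1.929e-04, 4.340e-04]  ψ = [4, 0, 0, 0, 4]  (obs o_2=0)
t=3: δ = [4.287e-05, 3.215e-05, 3.215e-05, 4.823e-05, 3.617e-05]  ψ = [2, 2, 1, 2, 4]  (obs o_3=1)
t=4: δ = [4.019e-06, 8.931e-07, 2.381e-06, 6.698e-07, 2.009e-06]  ψ = [3, 0, 0, 1, 3]  (obs o_4=2)
backtrack: best end state = 0; path = [3, 0, 2, 3, 0]

path = [3, 0, 2, 3, 0]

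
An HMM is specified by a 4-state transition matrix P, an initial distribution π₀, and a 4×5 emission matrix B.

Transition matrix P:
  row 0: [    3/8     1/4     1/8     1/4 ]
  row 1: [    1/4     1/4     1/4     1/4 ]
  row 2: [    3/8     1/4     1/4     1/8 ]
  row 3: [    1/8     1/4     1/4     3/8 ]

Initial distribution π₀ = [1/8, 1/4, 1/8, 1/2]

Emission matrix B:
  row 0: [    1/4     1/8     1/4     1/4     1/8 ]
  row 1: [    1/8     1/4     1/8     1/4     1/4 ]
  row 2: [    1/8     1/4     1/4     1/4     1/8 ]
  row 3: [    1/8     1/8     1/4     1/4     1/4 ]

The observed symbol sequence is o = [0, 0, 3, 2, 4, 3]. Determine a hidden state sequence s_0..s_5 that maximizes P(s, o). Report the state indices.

t=0: δ = [3.125e-02, 3.125e-02, 1.562e-02, 6.250e-02]  (obs o_0=0)
t=1: δ = [2.930e-03, 1.953e-03, 1.953e-03, 2.930e-03]  ψ = [0, 3, 3, 3]  (obs o_1=0)
t=2: δ = [2.747e-04, 1.831e-04, 1.831e-04, 2.747e-04]  ψ = [0, 0, 3, 3]  (obs o_2=3)
t=3: δ = [2.575e-05, 8.583e-06, 1.717e-05, 2.575e-05]  ψ = [0, 0, 3, 3]  (obs o_3=2)
t=4: δ = [1.207e-06, 1.609e-06, 8.047e-07, 2.414e-06]  ψ = [0, 0, 3, 3]  (obs o_4=4)
t=5: δ = [1.132e-07, 1.509e-07, 1.509e-07, 2.263e-07]  ψ = [0, 3, 3, 3]  (obs o_5=3)
backtrack: best end state = 3; path = [3, 3, 3, 3, 3, 3]

path = [3, 3, 3, 3, 3, 3]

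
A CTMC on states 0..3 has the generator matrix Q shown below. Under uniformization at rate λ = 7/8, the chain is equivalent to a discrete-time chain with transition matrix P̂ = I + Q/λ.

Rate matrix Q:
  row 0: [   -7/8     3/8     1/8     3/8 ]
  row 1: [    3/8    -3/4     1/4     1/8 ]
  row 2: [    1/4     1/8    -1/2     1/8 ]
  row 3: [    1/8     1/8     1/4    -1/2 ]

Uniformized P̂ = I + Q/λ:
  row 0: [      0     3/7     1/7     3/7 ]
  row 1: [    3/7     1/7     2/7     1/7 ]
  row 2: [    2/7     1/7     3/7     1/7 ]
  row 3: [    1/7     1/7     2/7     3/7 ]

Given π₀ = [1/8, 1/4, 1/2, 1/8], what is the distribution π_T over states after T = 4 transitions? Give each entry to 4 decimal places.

t=0: π = [0.1250, 0.2500, 0.5000, 0.1250]
t=1: π = [0.2679, 0.1786, 0.3393, 0.2143]
t=2: π = [0.2041, 0.2194, 0.2959, 0.2806]
t=3: π = [0.2187, 0.2012, 0.2988, 0.2813]
t=4: π = [0.2118, 0.2053, 0.2972, 0.2857]

π = [0.2118, 0.2053, 0.2972, 0.2857]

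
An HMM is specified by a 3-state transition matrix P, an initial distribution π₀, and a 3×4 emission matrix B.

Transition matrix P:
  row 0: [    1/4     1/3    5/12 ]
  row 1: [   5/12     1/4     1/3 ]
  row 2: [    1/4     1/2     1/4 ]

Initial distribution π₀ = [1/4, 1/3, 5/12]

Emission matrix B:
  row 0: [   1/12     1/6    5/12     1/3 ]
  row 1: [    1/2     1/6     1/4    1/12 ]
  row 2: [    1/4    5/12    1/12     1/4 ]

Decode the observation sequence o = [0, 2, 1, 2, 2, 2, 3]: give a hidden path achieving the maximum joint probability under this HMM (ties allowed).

path = [1, 0, 2, 1, 0, 1, 0]

t=0: δ = [2.083e-02, 1.667e-01, 1.042e-01]  (obs o_0=0)
t=1: δ = [2.894e-02, 1.302e-02, 4.630e-03]  ψ = [1, 2, 1]  (obs o_1=2)
t=2: δ = [1.206e-03, 1.608e-03, 5.023e-03]  ψ = [0, 0, 0]  (obs o_2=1)
t=3: δ = [5.233e-04, 6.279e-04, 1.047e-04]  ψ = [2, 2, 2]  (obs o_3=2)
t=4: δ = [1.090e-04, 4.361e-05, 1.817e-05]  ψ = [1, 0, 0]  (obs o_4=2)
t=5: δ = [1.136e-05, 9.085e-06, 3.785e-06]  ψ = [0, 0, 0]  (obs o_5=2)
t=6: δ = [1.262e-06, 3.154e-07, 1.183e-06]  ψ = [1, 0, 0]  (obs o_6=3)
backtrack: best end state = 0; path = [1, 0, 2, 1, 0, 1, 0]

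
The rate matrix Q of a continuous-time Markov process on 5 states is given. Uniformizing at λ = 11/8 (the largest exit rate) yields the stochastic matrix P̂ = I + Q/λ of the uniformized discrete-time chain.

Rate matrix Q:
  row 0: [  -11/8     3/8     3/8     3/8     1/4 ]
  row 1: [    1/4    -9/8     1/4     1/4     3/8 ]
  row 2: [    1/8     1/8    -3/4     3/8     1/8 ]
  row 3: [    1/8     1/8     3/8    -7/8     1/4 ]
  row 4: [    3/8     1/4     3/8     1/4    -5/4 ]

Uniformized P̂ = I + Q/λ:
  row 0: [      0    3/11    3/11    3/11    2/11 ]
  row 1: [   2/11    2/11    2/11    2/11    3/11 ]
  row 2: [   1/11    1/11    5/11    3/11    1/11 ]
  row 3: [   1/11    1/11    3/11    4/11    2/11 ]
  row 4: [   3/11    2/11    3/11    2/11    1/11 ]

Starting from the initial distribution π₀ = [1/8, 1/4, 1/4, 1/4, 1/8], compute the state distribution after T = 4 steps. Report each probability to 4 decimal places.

π = [0.1204, 0.1394, 0.3176, 0.2707, 0.1519]

t=0: π = [0.1250, 0.2500, 0.2500, 0.2500, 0.1250]
t=1: π = [0.1250, 0.1477, 0.2955, 0.2614, 0.1705]
t=2: π = [0.1240, 0.1426, 0.3130, 0.2676, 0.1529]
t=3: π = [0.1204, 0.1403, 0.3167, 0.2702, 0.1524]
t=4: π = [0.1204, 0.1394, 0.3176, 0.2707, 0.1519]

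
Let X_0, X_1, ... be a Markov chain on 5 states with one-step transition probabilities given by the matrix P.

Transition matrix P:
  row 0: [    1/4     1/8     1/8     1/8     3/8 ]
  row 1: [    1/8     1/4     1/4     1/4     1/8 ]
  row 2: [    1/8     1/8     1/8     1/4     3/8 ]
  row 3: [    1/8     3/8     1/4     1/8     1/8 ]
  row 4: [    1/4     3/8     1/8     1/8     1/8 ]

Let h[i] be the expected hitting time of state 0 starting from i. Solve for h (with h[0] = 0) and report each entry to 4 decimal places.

h = [0.0000, 6.8046, 6.6207, 6.8046, 5.9770]

First-step conditioning: h[0] = 0; for i ≠ 0, h[i] = 1 + Σ_k P[i][k]·h[k].
  h[1] = 1 + 1/4·h[1] + 1/4·h[2] + 1/4·h[3] + 1/8·h[4]
  h[2] = 1 + 1/8·h[1] + 1/8·h[2] + 1/4·h[3] + 3/8·h[4]
  h[3] = 1 + 3/8·h[1] + 1/4·h[2] + 1/8·h[3] + 1/8·h[4]
  h[4] = 1 + 3/8·h[1] + 1/8·h[2] + 1/8·h[3] + 1/8·h[4]
Solving the 4×4 linear system over states ≠ 0 gives exactly h = [0, 592/87, 192/29, 592/87, 520/87] (h[0] = 0 is the target).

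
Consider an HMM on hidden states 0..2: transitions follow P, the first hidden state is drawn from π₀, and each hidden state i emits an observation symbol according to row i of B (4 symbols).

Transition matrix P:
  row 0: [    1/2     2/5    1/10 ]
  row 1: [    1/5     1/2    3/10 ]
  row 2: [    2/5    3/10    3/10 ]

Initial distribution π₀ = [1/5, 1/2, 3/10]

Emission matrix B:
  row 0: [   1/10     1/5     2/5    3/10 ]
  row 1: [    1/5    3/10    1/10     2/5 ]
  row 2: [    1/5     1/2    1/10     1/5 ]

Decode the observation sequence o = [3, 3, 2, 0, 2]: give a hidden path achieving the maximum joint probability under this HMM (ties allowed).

t=0: δ = [6.000e-02, 2.000e-01, 6.000e-02]  (obs o_0=3)
t=1: δ = [1.200e-02, 4.000e-02, 1.200e-02]  ψ = [1, 1, 1]  (obs o_1=3)
t=2: δ = [3.200e-03, 2.000e-03, 1.200e-03]  ψ = [1, 1, 1]  (obs o_2=2)
t=3: δ = [1.600e-04, 2.560e-04, 1.200e-04]  ψ = [0, 0, 1]  (obs o_3=0)
t=4: δ = [3.200e-05, 1.280e-05, 7.680e-06]  ψ = [0, 1, 1]  (obs o_4=2)
backtrack: best end state = 0; path = [1, 1, 0, 0, 0]

path = [1, 1, 0, 0, 0]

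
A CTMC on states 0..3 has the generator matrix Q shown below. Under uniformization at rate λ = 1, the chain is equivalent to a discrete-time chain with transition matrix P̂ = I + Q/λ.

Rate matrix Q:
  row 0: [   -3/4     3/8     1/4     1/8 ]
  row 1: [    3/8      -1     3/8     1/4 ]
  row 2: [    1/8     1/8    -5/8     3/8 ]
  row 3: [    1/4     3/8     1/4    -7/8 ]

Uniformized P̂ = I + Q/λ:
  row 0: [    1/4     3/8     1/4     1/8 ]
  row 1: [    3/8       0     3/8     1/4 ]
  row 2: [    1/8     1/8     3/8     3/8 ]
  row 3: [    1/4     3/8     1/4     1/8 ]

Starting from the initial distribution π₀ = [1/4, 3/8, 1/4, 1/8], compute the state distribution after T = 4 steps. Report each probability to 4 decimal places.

π = [0.2367, 0.2164, 0.3161, 0.2308]

t=0: π = [0.2500, 0.3750, 0.2500, 0.1250]
t=1: π = [0.2656, 0.1719, 0.3281, 0.2344]
t=2: π = [0.2305, 0.2285, 0.3125, 0.2285]
t=3: π = [0.2395, 0.2112, 0.3176, 0.2317]
t=4: π = [0.2367, 0.2164, 0.3161, 0.2308]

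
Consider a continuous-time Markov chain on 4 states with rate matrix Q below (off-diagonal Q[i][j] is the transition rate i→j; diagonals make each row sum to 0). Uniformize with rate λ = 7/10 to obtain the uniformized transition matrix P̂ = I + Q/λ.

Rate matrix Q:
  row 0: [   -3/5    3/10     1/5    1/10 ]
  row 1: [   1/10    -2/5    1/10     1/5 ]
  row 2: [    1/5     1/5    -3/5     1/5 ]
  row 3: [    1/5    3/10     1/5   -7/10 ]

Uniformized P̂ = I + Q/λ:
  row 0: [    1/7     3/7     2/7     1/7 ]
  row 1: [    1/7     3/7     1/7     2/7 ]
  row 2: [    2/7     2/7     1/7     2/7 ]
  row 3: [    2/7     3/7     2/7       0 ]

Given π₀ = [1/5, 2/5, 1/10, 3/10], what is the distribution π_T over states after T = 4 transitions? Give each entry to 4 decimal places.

π = [0.1998, 0.3999, 0.1998, 0.2005]

t=0: π = [0.2000, 0.4000, 0.1000, 0.3000]
t=1: π = [0.2000, 0.4143, 0.2143, 0.1714]
t=2: π = [0.1980, 0.3980, 0.1959, 0.2082]
t=3: π = [0.2006, 0.4006, 0.2009, 0.1980]
t=4: π = [0.1998, 0.3999, 0.1998, 0.2005]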